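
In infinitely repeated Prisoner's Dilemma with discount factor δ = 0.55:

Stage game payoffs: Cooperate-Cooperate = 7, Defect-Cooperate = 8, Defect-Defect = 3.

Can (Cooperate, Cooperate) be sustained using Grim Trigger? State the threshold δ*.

δ* = 0.2; since δ = 0.55 ≥ 0.2, cooperation can be sustained

Work:
For Grim Trigger:
Cooperate forever: 7/(1-δ)
Defect then punished: 8 + 3·δ/(1-δ)
Need: 7/(1-δ) ≥ 8 + 3·δ/(1-δ)
Solving: δ ≥ (T-R)/(T-P) = (8-7)/(8-3) = 0.2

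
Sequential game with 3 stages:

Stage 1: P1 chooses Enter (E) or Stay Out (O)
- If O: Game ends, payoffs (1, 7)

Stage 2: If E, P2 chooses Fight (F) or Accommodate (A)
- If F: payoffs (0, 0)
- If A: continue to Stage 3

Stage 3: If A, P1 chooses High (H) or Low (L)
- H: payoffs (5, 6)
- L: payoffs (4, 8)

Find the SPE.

SPE: (E, A, H); Outcome (5, 6)

Work:
Stage 3: P1 chooses H (5 vs 4)
Stage 2: P2: F->0, A->6 (anticipating H). Choose A
Stage 1: P1: O->1, E->5 (anticipating A, H). Choose E
SPE path: E -> A -> H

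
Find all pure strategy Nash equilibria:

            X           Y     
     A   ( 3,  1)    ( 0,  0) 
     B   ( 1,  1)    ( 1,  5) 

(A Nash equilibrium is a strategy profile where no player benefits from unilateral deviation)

Nash equilibrium: (A, X), (B, Y)

Work:
Best responses:
  P1 vs X: payoffs [3, 1] → best response A (payoff 3)
  P1 vs Y: payoffs [0, 1] → best response B (payoff 1)
  P2 vs A: payoffs [1, 0] → best response X (payoff 1)
  P2 vs B: payoffs [1, 5] → best response Y (payoff 5)
Mutual best responses: (A,X), (B,Y) → Nash equilibria.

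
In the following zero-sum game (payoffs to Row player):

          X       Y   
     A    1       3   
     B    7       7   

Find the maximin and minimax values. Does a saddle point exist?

Maximin = 7, Minimax = 7, Saddle: True

Work:
Row minimums: [1, 7] → maximin = 7
Column maximums: [7, 7] → minimax = 7
Saddle point exists! Game value = 7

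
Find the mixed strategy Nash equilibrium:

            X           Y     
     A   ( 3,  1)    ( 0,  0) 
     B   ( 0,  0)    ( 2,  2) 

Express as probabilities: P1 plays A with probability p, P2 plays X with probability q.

p = 0.6667, q = 0.4

Work:
Find probabilities that make opponent indifferent:
P2 chooses q to make P1 indifferent between A and B
P1 chooses p to make P2 indifferent between X and Y
Mixed NE: P1 plays (A: 0.6667, B: 0.3333), P2 plays (X: 0.4, Y: 0.6)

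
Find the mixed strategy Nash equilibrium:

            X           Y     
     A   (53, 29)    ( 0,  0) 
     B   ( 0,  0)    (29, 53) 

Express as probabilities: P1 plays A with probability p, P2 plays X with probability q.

p = 0.6463, q = 0.3537

Work:
Find probabilities that make opponent indifferent:
P2 chooses q to make P1 indifferent between A and B
P1 chooses p to make P2 indifferent between X and Y
Mixed NE: P1 plays (A: 0.6463, B: 0.3537), P2 plays (X: 0.3537, Y: 0.6463)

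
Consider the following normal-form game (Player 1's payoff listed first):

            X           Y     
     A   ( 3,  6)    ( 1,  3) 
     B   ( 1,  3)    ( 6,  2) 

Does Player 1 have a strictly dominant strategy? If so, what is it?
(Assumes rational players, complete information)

No strictly dominant strategy exists for Player 1

Work:
A strategy strictly dominates another if it gives a strictly higher payoff against every opponent action. Compare each pair of P1's strategies column-by-column:
  A vs B: [3 vs 1, 1 vs 6] → A does not strictly dominate B (column Y: 1 ≤ 6)
  B vs A: [1 vs 3, 6 vs 1] → B does not strictly dominate A (column X: 1 ≤ 3)
No single strategy strictly dominates all others → no strictly dominant strategy.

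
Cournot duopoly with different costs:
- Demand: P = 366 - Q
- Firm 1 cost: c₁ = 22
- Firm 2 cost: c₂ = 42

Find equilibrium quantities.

q₁* = 121.33, q₂* = 101.33

Work:
Reaction: q₁ = (366 - 22 - q₂)/2
Reaction: q₂ = (366 - 42 - q₁)/2
Solve simultaneously:
q₁* = (366 - 2×22 + 42)/3 = 121.33
q₂* = (366 - 2×42 + 22)/3 = 101.33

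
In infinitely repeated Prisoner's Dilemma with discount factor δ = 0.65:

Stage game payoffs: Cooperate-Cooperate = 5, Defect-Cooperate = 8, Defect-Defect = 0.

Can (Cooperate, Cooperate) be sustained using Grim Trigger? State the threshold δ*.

δ* = 0.375; since δ = 0.65 ≥ 0.375, cooperation can be sustained

Work:
For Grim Trigger:
Cooperate forever: 5/(1-δ)
Defect then punished: 8 + 0·δ/(1-δ)
Need: 5/(1-δ) ≥ 8 + 0·δ/(1-δ)
Solving: δ ≥ (T-R)/(T-P) = (8-5)/(8-0) = 0.375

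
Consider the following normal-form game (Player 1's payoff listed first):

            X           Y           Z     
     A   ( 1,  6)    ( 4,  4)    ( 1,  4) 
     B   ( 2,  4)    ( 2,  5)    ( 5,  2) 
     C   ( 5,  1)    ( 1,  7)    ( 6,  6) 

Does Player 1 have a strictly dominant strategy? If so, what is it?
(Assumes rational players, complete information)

No strictly dominant strategy exists for Player 1

Work:
A strategy strictly dominates another if it gives a strictly higher payoff against every opponent action. Compare each pair of P1's strategies column-by-column:
  A vs B: [1 vs 2, 4 vs 2, 1 vs 5] → A does not strictly dominate B (column X: 1 ≤ 2)
  A vs C: [1 vs 5, 4 vs 1, 1 vs 6] → A does not strictly dominate C (column X: 1 ≤ 5)
  B vs A: [2 vs 1, 2 vs 4, 5 vs 1] → B does not strictly dominate A (column Y: 2 ≤ 4)
  B vs C: [2 vs 5, 2 vs 1, 5 vs 6] → B does not strictly dominate C (column X: 2 ≤ 5)
  C vs A: [5 vs 1, 1 vs 4, 6 vs 1] → C does not strictly dominate A (column Y: 1 ≤ 4)
  C vs B: [5 vs 2, 1 vs 2, 6 vs 5] → C does not strictly dominate B (column Y: 1 ≤ 2)
No single strategy strictly dominates all others → no strictly dominant strategy.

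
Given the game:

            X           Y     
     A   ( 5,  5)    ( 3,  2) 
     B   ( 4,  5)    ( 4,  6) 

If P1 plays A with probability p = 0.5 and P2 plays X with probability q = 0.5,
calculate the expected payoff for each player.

E[P1] = 4.0, E[P2] = 4.5

Work:
E[P1] = p·q·π₁(A,X) + p·(1-q)·π₁(A,Y) + (1-p)·q·π₁(B,X) + (1-p)·(1-q)·π₁(B,Y)
= 0.5·0.5·5 + 0.5·0.5·3 + 0.5·0.5·4 + 0.5·0.5·4
= 4.0

E[P2] = 4.5 (similar calculation)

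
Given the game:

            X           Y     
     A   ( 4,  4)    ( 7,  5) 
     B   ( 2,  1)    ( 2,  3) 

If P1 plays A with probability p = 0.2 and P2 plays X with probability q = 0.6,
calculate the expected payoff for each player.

E[P1] = 2.64, E[P2] = 2.32

Work:
E[P1] = p·q·π₁(A,X) + p·(1-q)·π₁(A,Y) + (1-p)·q·π₁(B,X) + (1-p)·(1-q)·π₁(B,Y)
= 0.2·0.6·4 + 0.2·0.4·7 + 0.8·0.6·2 + 0.8·0.4·2
= 2.64

E[P2] = 2.32 (similar calculation)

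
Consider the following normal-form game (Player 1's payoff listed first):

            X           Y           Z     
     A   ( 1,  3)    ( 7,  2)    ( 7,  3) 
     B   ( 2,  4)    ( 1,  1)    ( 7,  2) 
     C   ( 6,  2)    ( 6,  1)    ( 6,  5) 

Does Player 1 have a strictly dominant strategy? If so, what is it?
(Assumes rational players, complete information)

No strictly dominant strategy exists for Player 1

Work:
A strategy strictly dominates another if it gives a strictly higher payoff against every opponent action. Compare each pair of P1's strategies column-by-column:
  A vs B: [1 vs 2, 7 vs 1, 7 vs 7] → A does not strictly dominate B (column X: 1 ≤ 2)
  A vs C: [1 vs 6, 7 vs 6, 7 vs 6] → A does not strictly dominate C (column X: 1 ≤ 6)
  B vs A: [2 vs 1, 1 vs 7, 7 vs 7] → B does not strictly dominate A (column Y: 1 ≤ 7)
  B vs C: [2 vs 6, 1 vs 6, 7 vs 6] → B does not strictly dominate C (column X: 2 ≤ 6)
  C vs A: [6 vs 1, 6 vs 7, 6 vs 7] → C does not strictly dominate A (column Y: 6 ≤ 7)
  C vs B: [6 vs 2, 6 vs 1, 6 vs 7] → C does not strictly dominate B (column Z: 6 ≤ 7)
No single strategy strictly dominates all others → no strictly dominant strategy.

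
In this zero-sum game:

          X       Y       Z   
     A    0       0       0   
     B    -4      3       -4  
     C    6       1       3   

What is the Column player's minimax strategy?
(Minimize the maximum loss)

Column should play Y or Z (all achieve the minimum), value = 3

Work:
Column player minimizes Row's maximum payoff:
Column X: max payoff to Row = 6
Column Y: max payoff to Row = 3
Column Z: max payoff to Row = 3
Minimum is 3, achieved by columns Y, Z (tied).
Each of Y or Z is a minimax strategy.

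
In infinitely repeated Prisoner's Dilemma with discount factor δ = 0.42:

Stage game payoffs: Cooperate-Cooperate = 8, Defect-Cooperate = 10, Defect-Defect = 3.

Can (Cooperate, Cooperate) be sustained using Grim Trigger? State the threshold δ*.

δ* = 0.2857; since δ = 0.42 ≥ 0.2857, cooperation can be sustained

Work:
For Grim Trigger:
Cooperate forever: 8/(1-δ)
Defect then punished: 10 + 3·δ/(1-δ)
Need: 8/(1-δ) ≥ 10 + 3·δ/(1-δ)
Solving: δ ≥ (T-R)/(T-P) = (10-8)/(10-3) = 0.2857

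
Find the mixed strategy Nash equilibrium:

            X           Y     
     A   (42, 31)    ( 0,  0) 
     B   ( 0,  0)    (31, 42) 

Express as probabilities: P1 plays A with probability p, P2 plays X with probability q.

p = 0.5753, q = 0.4247

Work:
Find probabilities that make opponent indifferent:
P2 chooses q to make P1 indifferent between A and B
P1 chooses p to make P2 indifferent between X and Y
Mixed NE: P1 plays (A: 0.5753, B: 0.4247), P2 plays (X: 0.4247, Y: 0.5753)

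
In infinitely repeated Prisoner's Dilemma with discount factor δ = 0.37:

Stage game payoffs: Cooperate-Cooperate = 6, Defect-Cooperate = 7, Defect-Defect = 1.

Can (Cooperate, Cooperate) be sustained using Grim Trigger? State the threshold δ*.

δ* = 0.1667; since δ = 0.37 ≥ 0.1667, cooperation can be sustained

Work:
For Grim Trigger:
Cooperate forever: 6/(1-δ)
Defect then punished: 7 + 1·δ/(1-δ)
Need: 6/(1-δ) ≥ 7 + 1·δ/(1-δ)
Solving: δ ≥ (T-R)/(T-P) = (7-6)/(7-1) = 0.1667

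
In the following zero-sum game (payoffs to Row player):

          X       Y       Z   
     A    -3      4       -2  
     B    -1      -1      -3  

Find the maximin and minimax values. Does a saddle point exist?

Maximin = -3, Minimax = -2, Saddle: False

Work:
Row minimums: [-3, -3] → maximin = -3
Column maximums: [-1, 4, -2] → minimax = -2
No saddle point (maximin ≠ minimax). Mixed strategy needed.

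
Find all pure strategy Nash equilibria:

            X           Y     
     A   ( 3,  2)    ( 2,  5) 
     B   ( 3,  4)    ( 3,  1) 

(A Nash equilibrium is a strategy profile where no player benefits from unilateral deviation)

Nash equilibrium: (B, X)

Work:
Best responses:
  P1 vs X: payoffs [3, 3] → best response A/B (payoff 3)
  P1 vs Y: payoffs [2, 3] → best response B (payoff 3)
  P2 vs A: payoffs [2, 5] → best response Y (payoff 5)
  P2 vs B: payoffs [4, 1] → best response X (payoff 4)
Mutual best responses: (B,X) → Nash equilibria.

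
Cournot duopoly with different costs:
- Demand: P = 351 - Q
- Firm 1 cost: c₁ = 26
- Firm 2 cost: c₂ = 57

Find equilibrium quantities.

q₁* = 118.67, q₂* = 87.67

Work:
Reaction: q₁ = (351 - 26 - q₂)/2
Reaction: q₂ = (351 - 57 - q₁)/2
Solve simultaneously:
q₁* = (351 - 2×26 + 57)/3 = 118.67
q₂* = (351 - 2×57 + 26)/3 = 87.67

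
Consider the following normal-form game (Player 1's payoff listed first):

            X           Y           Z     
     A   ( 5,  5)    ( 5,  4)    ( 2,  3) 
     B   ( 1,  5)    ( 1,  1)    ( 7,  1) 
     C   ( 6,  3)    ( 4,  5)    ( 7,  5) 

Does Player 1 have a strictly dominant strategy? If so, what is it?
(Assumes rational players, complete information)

No strictly dominant strategy exists for Player 1

Work:
A strategy strictly dominates another if it gives a strictly higher payoff against every opponent action. Compare each pair of P1's strategies column-by-column:
  A vs B: [5 vs 1, 5 vs 1, 2 vs 7] → A does not strictly dominate B (column Z: 2 ≤ 7)
  A vs C: [5 vs 6, 5 vs 4, 2 vs 7] → A does not strictly dominate C (column X: 5 ≤ 6)
  B vs A: [1 vs 5, 1 vs 5, 7 vs 2] → B does not strictly dominate A (column X: 1 ≤ 5)
  B vs C: [1 vs 6, 1 vs 4, 7 vs 7] → B does not strictly dominate C (column X: 1 ≤ 6)
  C vs A: [6 vs 5, 4 vs 5, 7 vs 2] → C does not strictly dominate A (column Y: 4 ≤ 5)
  C vs B: [6 vs 1, 4 vs 1, 7 vs 7] → C does not strictly dominate B (column Z: 7 ≤ 7)
No single strategy strictly dominates all others → no strictly dominant strategy.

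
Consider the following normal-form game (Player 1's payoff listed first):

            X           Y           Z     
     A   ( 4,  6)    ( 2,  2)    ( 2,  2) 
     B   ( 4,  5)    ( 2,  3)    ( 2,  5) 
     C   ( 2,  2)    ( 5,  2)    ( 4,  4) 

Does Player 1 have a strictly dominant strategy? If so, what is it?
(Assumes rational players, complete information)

No strictly dominant strategy exists for Player 1

Work:
A strategy strictly dominates another if it gives a strictly higher payoff against every opponent action. Compare each pair of P1's strategies column-by-column:
  A vs B: [4 vs 4, 2 vs 2, 2 vs 2] → A does not strictly dominate B (column X: 4 ≤ 4)
  A vs C: [4 vs 2, 2 vs 5, 2 vs 4] → A does not strictly dominate C (column Y: 2 ≤ 5)
  B vs A: [4 vs 4, 2 vs 2, 2 vs 2] → B does not strictly dominate A (column X: 4 ≤ 4)
  B vs C: [4 vs 2, 2 vs 5, 2 vs 4] → B does not strictly dominate C (column Y: 2 ≤ 5)
  C vs A: [2 vs 4, 5 vs 2, 4 vs 2] → C does not strictly dominate A (column X: 2 ≤ 4)
  C vs B: [2 vs 4, 5 vs 2, 4 vs 2] → C does not strictly dominate B (column X: 2 ≤ 4)
No single strategy strictly dominates all others → no strictly dominant strategy.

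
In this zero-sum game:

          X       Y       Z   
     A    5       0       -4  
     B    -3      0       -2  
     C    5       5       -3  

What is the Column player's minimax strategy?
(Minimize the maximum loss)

Column should play Z, value = -2

Work:
Column player minimizes Row's maximum payoff:
Column X: max payoff to Row = 5
Column Y: max payoff to Row = 5
Column Z: max payoff to Row = -2
Minimum is -2, achieved by column Z.
Minimax strategy: Z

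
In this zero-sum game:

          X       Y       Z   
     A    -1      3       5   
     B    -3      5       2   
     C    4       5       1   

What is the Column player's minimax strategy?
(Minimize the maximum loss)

Column should play X, value = 4

Work:
Column player minimizes Row's maximum payoff:
Column X: max payoff to Row = 4
Column Y: max payoff to Row = 5
Column Z: max payoff to Row = 5
Minimum is 4, achieved by column X.
Minimax strategy: X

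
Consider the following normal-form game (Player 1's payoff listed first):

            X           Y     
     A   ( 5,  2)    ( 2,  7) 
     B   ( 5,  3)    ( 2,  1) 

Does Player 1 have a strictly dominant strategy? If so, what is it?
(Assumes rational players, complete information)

No strictly dominant strategy exists for Player 1

Work:
A strategy strictly dominates another if it gives a strictly higher payoff against every opponent action. Compare each pair of P1's strategies column-by-column:
  A vs B: [5 vs 5, 2 vs 2] → A does not strictly dominate B (column X: 5 ≤ 5)
  B vs A: [5 vs 5, 2 vs 2] → B does not strictly dominate A (column X: 5 ≤ 5)
No single strategy strictly dominates all others → no strictly dominant strategy.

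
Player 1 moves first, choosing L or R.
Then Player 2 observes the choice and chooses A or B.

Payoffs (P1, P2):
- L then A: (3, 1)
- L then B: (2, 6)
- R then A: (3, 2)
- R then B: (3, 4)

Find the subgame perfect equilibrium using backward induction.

P1 plays R, P2 plays B after L and B after R; Payoff (3, 4)

Work:
Backward induction:
After L: P2 chooses B → P1 gets 2
After R: P2 chooses B → P1 gets 3
P1 chooses R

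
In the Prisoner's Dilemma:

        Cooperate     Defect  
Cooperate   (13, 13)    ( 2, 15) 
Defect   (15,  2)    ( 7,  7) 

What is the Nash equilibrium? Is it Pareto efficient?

(Defect, Defect) is NE; not Pareto efficient

Work:
Defect dominates Cooperate for both players:
If P2 cooperates: Defect (15) > Cooperate (13)
If P2 defects: Defect (7) > Cooperate (2)
NE: (Defect, Defect) with payoff (7, 7)
But (Cooperate, Cooperate) = (13, 13) Pareto dominates (7, 7)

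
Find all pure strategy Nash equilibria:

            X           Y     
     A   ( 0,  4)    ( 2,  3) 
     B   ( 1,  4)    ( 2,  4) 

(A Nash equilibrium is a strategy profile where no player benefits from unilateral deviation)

Nash equilibrium: (B, X), (B, Y)

Work:
Best responses:
  P1 vs X: payoffs [0, 1] → best response B (payoff 1)
  P1 vs Y: payoffs [2, 2] → best response A/B (payoff 2)
  P2 vs A: payoffs [4, 3] → best response X (payoff 4)
  P2 vs B: payoffs [4, 4] → best response X/Y (payoff 4)
Mutual best responses: (B,X), (B,Y) → Nash equilibria.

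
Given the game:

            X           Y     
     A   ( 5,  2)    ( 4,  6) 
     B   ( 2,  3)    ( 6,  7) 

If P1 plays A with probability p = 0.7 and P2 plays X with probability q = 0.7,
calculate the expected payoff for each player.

E[P1] = 4.25, E[P2] = 3.5

Work:
E[P1] = p·q·π₁(A,X) + p·(1-q)·π₁(A,Y) + (1-p)·q·π₁(B,X) + (1-p)·(1-q)·π₁(B,Y)
= 0.7·0.7·5 + 0.7·0.3·4 + 0.3·0.7·2 + 0.3·0.3·6
= 4.25

E[P2] = 3.5 (similar calculation)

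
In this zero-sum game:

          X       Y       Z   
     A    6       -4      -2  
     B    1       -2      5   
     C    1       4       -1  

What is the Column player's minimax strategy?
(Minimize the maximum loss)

Column should play Y, value = 4

Work:
Column player minimizes Row's maximum payoff:
Column X: max payoff to Row = 6
Column Y: max payoff to Row = 4
Column Z: max payoff to Row = 5
Minimum is 4, achieved by column Y.
Minimax strategy: Y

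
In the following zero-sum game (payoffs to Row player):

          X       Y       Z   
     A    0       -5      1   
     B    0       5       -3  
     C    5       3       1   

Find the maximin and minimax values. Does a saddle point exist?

Maximin = 1, Minimax = 1, Saddle: True

Work:
Row minimums: [-5, -3, 1] → maximin = 1
Column maximums: [5, 5, 1] → minimax = 1
Saddle point exists! Game value = 1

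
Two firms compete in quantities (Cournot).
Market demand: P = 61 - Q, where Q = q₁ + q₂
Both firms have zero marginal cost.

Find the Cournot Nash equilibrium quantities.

q₁* = q₂* = 20.33; P* = 20.33

Work:
Profit: π_i = P·q_i = (a - q_i - q_j)·q_i
FOC: ∂π_i/∂q_i = a - 2q_i - q_j = 0
Reaction function: q_i = (61 - q_j)/2
Symmetry: q* = 61/3 = 20.33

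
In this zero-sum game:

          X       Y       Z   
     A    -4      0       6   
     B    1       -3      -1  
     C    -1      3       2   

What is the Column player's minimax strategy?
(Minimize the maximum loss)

Column should play X, value = 1

Work:
Column player minimizes Row's maximum payoff:
Column X: max payoff to Row = 1
Column Y: max payoff to Row = 3
Column Z: max payoff to Row = 6
Minimum is 1, achieved by column X.
Minimax strategy: X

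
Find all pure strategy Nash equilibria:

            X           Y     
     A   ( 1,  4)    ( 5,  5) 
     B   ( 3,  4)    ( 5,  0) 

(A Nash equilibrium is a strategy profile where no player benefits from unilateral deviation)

Nash equilibrium: (A, Y), (B, X)

Work:
Best responses:
  P1 vs X: payoffs [1, 3] → best response B (payoff 3)
  P1 vs Y: payoffs [5, 5] → best response A/B (payoff 5)
  P2 vs A: payoffs [4, 5] → best response Y (payoff 5)
  P2 vs B: payoffs [4, 0] → best response X (payoff 4)
Mutual best responses: (A,Y), (B,X) → Nash equilibria.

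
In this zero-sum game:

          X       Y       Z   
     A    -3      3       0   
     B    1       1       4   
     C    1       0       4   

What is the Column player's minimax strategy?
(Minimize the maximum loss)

Column should play X, value = 1

Work:
Column player minimizes Row's maximum payoff:
Column X: max payoff to Row = 1
Column Y: max payoff to Row = 3
Column Z: max payoff to Row = 4
Minimum is 1, achieved by column X.
Minimax strategy: X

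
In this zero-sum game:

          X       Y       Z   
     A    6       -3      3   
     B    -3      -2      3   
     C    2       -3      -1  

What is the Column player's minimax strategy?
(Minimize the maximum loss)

Column should play Y, value = -2

Work:
Column player minimizes Row's maximum payoff:
Column X: max payoff to Row = 6
Column Y: max payoff to Row = -2
Column Z: max payoff to Row = 3
Minimum is -2, achieved by column Y.
Minimax strategy: Y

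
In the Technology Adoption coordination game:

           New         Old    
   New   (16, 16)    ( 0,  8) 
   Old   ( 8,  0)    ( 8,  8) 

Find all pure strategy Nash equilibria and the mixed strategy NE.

Pure NE: (New, New) and (Old, Old); Mixed NE: p = 0.5, q = 0.5

Work:
Check pure NE:
(New, New): (16, 16) - no unilateral deviation beneficial
(Old, Old): (8, 8) - no unilateral deviation beneficial
Mixed NE: P1 plays New with p = 0.5, P2 plays New with q = 0.5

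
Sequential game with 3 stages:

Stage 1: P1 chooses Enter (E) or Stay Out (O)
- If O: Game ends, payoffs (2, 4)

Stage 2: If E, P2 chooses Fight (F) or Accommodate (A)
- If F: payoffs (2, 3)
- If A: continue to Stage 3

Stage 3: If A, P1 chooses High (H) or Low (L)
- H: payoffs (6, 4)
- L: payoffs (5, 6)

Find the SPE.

SPE: (E, A, H); Outcome (6, 4)

Work:
Stage 3: P1 chooses H (6 vs 5)
Stage 2: P2: F->3, A->4 (anticipating H). Choose A
Stage 1: P1: O->2, E->6 (anticipating A, H). Choose E
SPE path: E -> A -> H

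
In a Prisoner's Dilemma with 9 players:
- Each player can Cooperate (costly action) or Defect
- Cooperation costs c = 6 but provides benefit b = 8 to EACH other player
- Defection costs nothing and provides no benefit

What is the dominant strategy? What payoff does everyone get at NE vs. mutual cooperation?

Dominant: Defect; NE payoff = 0; Coop payoff = 58

Work:
Defect dominates (saves cost c = 6, benefit to others is external)
NE: All defect → everyone gets 0
If all cooperate: each receives (8)×8 - 6 = 58
Social dilemma: 58 > 0 but NE gives 0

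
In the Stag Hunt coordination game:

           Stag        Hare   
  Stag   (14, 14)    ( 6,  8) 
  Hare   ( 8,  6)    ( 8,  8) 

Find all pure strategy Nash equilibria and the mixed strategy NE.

Pure NE: (Stag, Stag) and (Hare, Hare); Mixed NE: p = 0.25, q = 0.25

Work:
Check pure NE:
(Stag, Stag): (14, 14) - no unilateral deviation beneficial
(Hare, Hare): (8, 8) - no unilateral deviation beneficial
Mixed NE: P1 plays Stag with p = 0.25, P2 plays Stag with q = 0.25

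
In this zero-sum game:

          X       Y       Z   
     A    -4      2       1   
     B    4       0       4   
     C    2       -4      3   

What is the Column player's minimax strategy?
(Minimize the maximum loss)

Column should play Y, value = 2

Work:
Column player minimizes Row's maximum payoff:
Column X: max payoff to Row = 4
Column Y: max payoff to Row = 2
Column Z: max payoff to Row = 4
Minimum is 2, achieved by column Y.
Minimax strategy: Y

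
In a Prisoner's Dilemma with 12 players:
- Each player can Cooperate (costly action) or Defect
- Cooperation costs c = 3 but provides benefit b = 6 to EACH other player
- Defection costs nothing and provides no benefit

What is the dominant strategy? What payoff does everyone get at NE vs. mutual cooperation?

Dominant: Defect; NE payoff = 0; Coop payoff = 63

Work:
Defect dominates (saves cost c = 3, benefit to others is external)
NE: All defect → everyone gets 0
If all cooperate: each receives (11)×6 - 3 = 63
Social dilemma: 63 > 0 but NE gives 0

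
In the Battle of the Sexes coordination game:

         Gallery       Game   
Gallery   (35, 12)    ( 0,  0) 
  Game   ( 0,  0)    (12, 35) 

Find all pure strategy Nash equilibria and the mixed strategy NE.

Pure NE: (Gallery, Gallery) and (Game, Game); Mixed NE: p = 0.7447, q = 0.2553

Work:
Check pure NE:
(Gallery, Gallery): (35, 12) - no unilateral deviation beneficial
(Game, Game): (12, 35) - no unilateral deviation beneficial
Mixed NE: P1 plays Gallery with p = 0.7447, P2 plays Gallery with q = 0.2553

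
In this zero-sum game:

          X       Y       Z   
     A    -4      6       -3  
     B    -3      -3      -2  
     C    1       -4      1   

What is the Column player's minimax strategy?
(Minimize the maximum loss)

Column should play X or Z (all achieve the minimum), value = 1

Work:
Column player minimizes Row's maximum payoff:
Column X: max payoff to Row = 1
Column Y: max payoff to Row = 6
Column Z: max payoff to Row = 1
Minimum is 1, achieved by columns X, Z (tied).
Each of X or Z is a minimax strategy.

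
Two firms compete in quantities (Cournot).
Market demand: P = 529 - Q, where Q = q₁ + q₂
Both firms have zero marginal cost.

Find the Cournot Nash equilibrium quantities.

q₁* = q₂* = 176.33; P* = 176.33

Work:
Profit: π_i = P·q_i = (a - q_i - q_j)·q_i
FOC: ∂π_i/∂q_i = a - 2q_i - q_j = 0
Reaction function: q_i = (529 - q_j)/2
Symmetry: q* = 529/3 = 176.33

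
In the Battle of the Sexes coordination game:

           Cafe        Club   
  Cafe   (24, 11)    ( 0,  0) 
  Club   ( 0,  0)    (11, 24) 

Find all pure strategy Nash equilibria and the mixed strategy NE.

Pure NE: (Cafe, Cafe) and (Club, Club); Mixed NE: p = 0.6857, q = 0.3143

Work:
Check pure NE:
(Cafe, Cafe): (24, 11) - no unilateral deviation beneficial
(Club, Club): (11, 24) - no unilateral deviation beneficial
Mixed NE: P1 plays Cafe with p = 0.6857, P2 plays Cafe with q = 0.3143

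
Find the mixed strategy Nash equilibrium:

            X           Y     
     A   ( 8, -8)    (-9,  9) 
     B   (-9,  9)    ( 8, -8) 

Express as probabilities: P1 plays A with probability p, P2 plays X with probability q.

p = 0.5, q = 0.5

Work:
Find probabilities that make opponent indifferent:
P2 chooses q to make P1 indifferent between A and B
P1 chooses p to make P2 indifferent between X and Y
Mixed NE: P1 plays (A: 0.5, B: 0.5), P2 plays (X: 0.5, Y: 0.5)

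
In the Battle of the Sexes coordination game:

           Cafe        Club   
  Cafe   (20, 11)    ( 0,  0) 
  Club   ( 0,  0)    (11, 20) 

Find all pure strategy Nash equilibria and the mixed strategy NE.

Pure NE: (Cafe, Cafe) and (Club, Club); Mixed NE: p = 0.6452, q = 0.3548

Work:
Check pure NE:
(Cafe, Cafe): (20, 11) - no unilateral deviation beneficial
(Club, Club): (11, 20) - no unilateral deviation beneficial
Mixed NE: P1 plays Cafe with p = 0.6452, P2 plays Cafe with q = 0.3548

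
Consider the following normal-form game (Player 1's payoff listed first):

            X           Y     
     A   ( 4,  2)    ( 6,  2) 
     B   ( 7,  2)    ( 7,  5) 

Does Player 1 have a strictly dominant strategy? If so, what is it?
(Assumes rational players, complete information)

Yes, Player 1's strictly dominant strategy is B

Work:
A strategy strictly dominates another if it gives a strictly higher payoff against every opponent action. Compare each pair of P1's strategies column-by-column:
  A vs B: [4 vs 7, 6 vs 7] → A does not strictly dominate B (column X: 4 ≤ 7)
  B vs A: [7 vs 4, 7 vs 6] → B strictly dominates A
B strictly dominates every other strategy → strictly dominant.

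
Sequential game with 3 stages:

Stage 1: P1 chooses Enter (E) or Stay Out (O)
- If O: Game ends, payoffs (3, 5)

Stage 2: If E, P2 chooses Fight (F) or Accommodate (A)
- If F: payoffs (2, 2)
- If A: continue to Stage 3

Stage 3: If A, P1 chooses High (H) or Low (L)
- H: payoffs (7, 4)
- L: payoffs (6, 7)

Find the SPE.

SPE: (E, A, H); Outcome (7, 4)

Work:
Stage 3: P1 chooses H (7 vs 6)
Stage 2: P2: F->2, A->4 (anticipating H). Choose A
Stage 1: P1: O->3, E->7 (anticipating A, H). Choose E
SPE path: E -> A -> H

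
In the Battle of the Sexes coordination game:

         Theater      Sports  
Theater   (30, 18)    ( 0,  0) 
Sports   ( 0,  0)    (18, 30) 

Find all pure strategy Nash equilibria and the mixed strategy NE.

Pure NE: (Theater, Theater) and (Sports, Sports); Mixed NE: p = 0.625, q = 0.375

Work:
Check pure NE:
(Theater, Theater): (30, 18) - no unilateral deviation beneficial
(Sports, Sports): (18, 30) - no unilateral deviation beneficial
Mixed NE: P1 plays Theater with p = 0.625, P2 plays Theater with q = 0.375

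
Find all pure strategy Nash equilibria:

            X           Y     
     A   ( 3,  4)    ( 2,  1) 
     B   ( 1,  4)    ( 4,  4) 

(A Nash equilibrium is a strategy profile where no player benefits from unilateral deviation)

Nash equilibrium: (A, X), (B, Y)

Work:
Best responses:
  P1 vs X: payoffs [3, 1] → best response A (payoff 3)
  P1 vs Y: payoffs [2, 4] → best response B (payoff 4)
  P2 vs A: payoffs [4, 1] → best response X (payoff 4)
  P2 vs B: payoffs [4, 4] → best response X/Y (payoff 4)
Mutual best responses: (A,X), (B,Y) → Nash equilibria.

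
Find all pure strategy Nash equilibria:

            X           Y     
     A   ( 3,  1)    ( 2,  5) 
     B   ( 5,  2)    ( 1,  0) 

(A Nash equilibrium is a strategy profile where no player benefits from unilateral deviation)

Nash equilibrium: (A, Y), (B, X)

Work:
Best responses:
  P1 vs X: payoffs [3, 5] → best response B (payoff 5)
  P1 vs Y: payoffs [2, 1] → best response A (payoff 2)
  P2 vs A: payoffs [1, 5] → best response Y (payoff 5)
  P2 vs B: payoffs [2, 0] → best response X (payoff 2)
Mutual best responses: (A,Y), (B,X) → Nash equilibria.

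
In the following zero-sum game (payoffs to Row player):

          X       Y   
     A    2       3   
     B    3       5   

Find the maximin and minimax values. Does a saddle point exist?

Maximin = 3, Minimax = 3, Saddle: True

Work:
Row minimums: [2, 3] → maximin = 3
Column maximums: [3, 5] → minimax = 3
Saddle point exists! Game value = 3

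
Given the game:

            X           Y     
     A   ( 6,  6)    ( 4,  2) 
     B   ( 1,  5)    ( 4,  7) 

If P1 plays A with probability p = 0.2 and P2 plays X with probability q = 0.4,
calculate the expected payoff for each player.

E[P1] = 3.2, E[P2] = 5.68

Work:
E[P1] = p·q·π₁(A,X) + p·(1-q)·π₁(A,Y) + (1-p)·q·π₁(B,X) + (1-p)·(1-q)·π₁(B,Y)
= 0.2·0.4·6 + 0.2·0.6·4 + 0.8·0.4·1 + 0.8·0.6·4
= 3.2

E[P2] = 5.68 (similar calculation)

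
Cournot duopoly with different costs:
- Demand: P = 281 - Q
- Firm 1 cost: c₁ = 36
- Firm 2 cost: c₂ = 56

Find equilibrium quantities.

q₁* = 88.33, q₂* = 68.33

Work:
Reaction: q₁ = (281 - 36 - q₂)/2
Reaction: q₂ = (281 - 56 - q₁)/2
Solve simultaneously:
q₁* = (281 - 2×36 + 56)/3 = 88.33
q₂* = (281 - 2×56 + 36)/3 = 68.33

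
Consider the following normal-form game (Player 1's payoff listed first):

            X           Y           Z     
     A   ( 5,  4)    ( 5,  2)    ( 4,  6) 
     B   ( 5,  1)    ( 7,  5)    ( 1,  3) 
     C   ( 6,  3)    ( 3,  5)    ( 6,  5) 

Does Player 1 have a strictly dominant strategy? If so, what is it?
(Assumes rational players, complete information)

No strictly dominant strategy exists for Player 1

Work:
A strategy strictly dominates another if it gives a strictly higher payoff against every opponent action. Compare each pair of P1's strategies column-by-column:
  A vs B: [5 vs 5, 5 vs 7, 4 vs 1] → A does not strictly dominate B (column X: 5 ≤ 5)
  A vs C: [5 vs 6, 5 vs 3, 4 vs 6] → A does not strictly dominate C (column X: 5 ≤ 6)
  B vs A: [5 vs 5, 7 vs 5, 1 vs 4] → B does not strictly dominate A (column X: 5 ≤ 5)
  B vs C: [5 vs 6, 7 vs 3, 1 vs 6] → B does not strictly dominate C (column X: 5 ≤ 6)
  C vs A: [6 vs 5, 3 vs 5, 6 vs 4] → C does not strictly dominate A (column Y: 3 ≤ 5)
  C vs B: [6 vs 5, 3 vs 7, 6 vs 1] → C does not strictly dominate B (column Y: 3 ≤ 7)
No single strategy strictly dominates all others → no strictly dominant strategy.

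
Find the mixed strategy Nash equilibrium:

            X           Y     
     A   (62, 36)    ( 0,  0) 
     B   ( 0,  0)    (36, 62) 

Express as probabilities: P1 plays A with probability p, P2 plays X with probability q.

p = 0.6327, q = 0.3673

Work:
Find probabilities that make opponent indifferent:
P2 chooses q to make P1 indifferent between A and B
P1 chooses p to make P2 indifferent between X and Y
Mixed NE: P1 plays (A: 0.6327, B: 0.3673), P2 plays (X: 0.3673, Y: 0.6327)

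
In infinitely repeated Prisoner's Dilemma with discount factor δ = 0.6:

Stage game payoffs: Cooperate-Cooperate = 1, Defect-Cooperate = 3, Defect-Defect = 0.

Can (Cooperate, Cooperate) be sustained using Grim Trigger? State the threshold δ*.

δ* = 0.6667; since δ = 0.6 < 0.6667, cooperation cannot be sustained

Work:
For Grim Trigger:
Cooperate forever: 1/(1-δ)
Defect then punished: 3 + 0·δ/(1-δ)
Need: 1/(1-δ) ≥ 3 + 0·δ/(1-δ)
Solving: δ ≥ (T-R)/(T-P) = (3-1)/(3-0) = 0.6667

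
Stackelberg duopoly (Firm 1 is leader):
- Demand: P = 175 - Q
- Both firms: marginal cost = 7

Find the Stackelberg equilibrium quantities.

q₁* (leader) = 84.0, q₂* (follower) = 42.0

Work:
Follower's reaction: q₂ = (a - c - q₁)/2
Leader substitutes: π₁ = q₁·(a - q₁ - (a-c-q₁)/2 - c)
FOC: q₁* = (175 - 7)/2 = 84.00
Then: q₂* = (175 - 7 - 84.0)/2 = 42.00
Leader has first-mover advantage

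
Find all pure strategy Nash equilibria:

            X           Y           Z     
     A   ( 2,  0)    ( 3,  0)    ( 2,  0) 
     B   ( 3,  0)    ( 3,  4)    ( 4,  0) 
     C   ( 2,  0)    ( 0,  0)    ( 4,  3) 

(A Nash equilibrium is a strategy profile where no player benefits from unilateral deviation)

Nash equilibrium: (A, Y), (B, Y), (C, Z)

Work:
Best responses:
  P1 vs X: payoffs [2, 3, 2] → best response B (payoff 3)
  P1 vs Y: payoffs [3, 3, 0] → best response A/B (payoff 3)
  P1 vs Z: payoffs [2, 4, 4] → best response B/C (payoff 4)
  P2 vs A: payoffs [0, 0, 0] → best response X/Y/Z (payoff 0)
  P2 vs B: payoffs [0, 4, 0] → best response Y (payoff 4)
  P2 vs C: payoffs [0, 0, 3] → best response Z (payoff 3)
Mutual best responses: (A,Y), (B,Y), (C,Z) → Nash equilibria.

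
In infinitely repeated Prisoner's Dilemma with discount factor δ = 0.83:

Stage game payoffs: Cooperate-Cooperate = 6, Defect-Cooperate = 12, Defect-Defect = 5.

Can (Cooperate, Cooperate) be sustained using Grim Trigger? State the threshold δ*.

δ* = 0.8571; since δ = 0.83 < 0.8571, cooperation cannot be sustained

Work:
For Grim Trigger:
Cooperate forever: 6/(1-δ)
Defect then punished: 12 + 5·δ/(1-δ)
Need: 6/(1-δ) ≥ 12 + 5·δ/(1-δ)
Solving: δ ≥ (T-R)/(T-P) = (12-6)/(12-5) = 0.8571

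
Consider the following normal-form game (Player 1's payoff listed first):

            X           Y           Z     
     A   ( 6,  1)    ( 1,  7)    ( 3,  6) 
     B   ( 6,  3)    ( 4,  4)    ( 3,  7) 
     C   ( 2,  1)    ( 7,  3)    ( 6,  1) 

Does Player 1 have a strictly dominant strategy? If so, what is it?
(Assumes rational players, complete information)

No strictly dominant strategy exists for Player 1

Work:
A strategy strictly dominates another if it gives a strictly higher payoff against every opponent action. Compare each pair of P1's strategies column-by-column:
  A vs B: [6 vs 6, 1 vs 4, 3 vs 3] → A does not strictly dominate B (column X: 6 ≤ 6)
  A vs C: [6 vs 2, 1 vs 7, 3 vs 6] → A does not strictly dominate C (column Y: 1 ≤ 7)
  B vs A: [6 vs 6, 4 vs 1, 3 vs 3] → B does not strictly dominate A (column X: 6 ≤ 6)
  B vs C: [6 vs 2, 4 vs 7, 3 vs 6] → B does not strictly dominate C (column Y: 4 ≤ 7)
  C vs A: [2 vs 6, 7 vs 1, 6 vs 3] → C does not strictly dominate A (column X: 2 ≤ 6)
  C vs B: [2 vs 6, 7 vs 4, 6 vs 3] → C does not strictly dominate B (column X: 2 ≤ 6)
No single strategy strictly dominates all others → no strictly dominant strategy.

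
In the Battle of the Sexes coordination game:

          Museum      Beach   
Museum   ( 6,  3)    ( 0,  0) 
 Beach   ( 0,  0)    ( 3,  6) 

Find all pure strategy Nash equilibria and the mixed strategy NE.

Pure NE: (Museum, Museum) and (Beach, Beach); Mixed NE: p = 0.6667, q = 0.3333

Work:
Check pure NE:
(Museum, Museum): (6, 3) - no unilateral deviation beneficial
(Beach, Beach): (3, 6) - no unilateral deviation beneficial
Mixed NE: P1 plays Museum with p = 0.6667, P2 plays Museum with q = 0.3333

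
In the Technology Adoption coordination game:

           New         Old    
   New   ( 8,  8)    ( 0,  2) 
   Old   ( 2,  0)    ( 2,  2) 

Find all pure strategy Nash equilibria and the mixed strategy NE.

Pure NE: (New, New) and (Old, Old); Mixed NE: p = 0.25, q = 0.25

Work:
Check pure NE:
(New, New): (8, 8) - no unilateral deviation beneficial
(Old, Old): (2, 2) - no unilateral deviation beneficial
Mixed NE: P1 plays New with p = 0.25, P2 plays New with q = 0.25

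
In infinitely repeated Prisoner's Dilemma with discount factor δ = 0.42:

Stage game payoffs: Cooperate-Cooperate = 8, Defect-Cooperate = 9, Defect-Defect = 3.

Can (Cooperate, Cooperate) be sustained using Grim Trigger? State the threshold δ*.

δ* = 0.1667; since δ = 0.42 ≥ 0.1667, cooperation can be sustained

Work:
For Grim Trigger:
Cooperate forever: 8/(1-δ)
Defect then punished: 9 + 3·δ/(1-δ)
Need: 8/(1-δ) ≥ 9 + 3·δ/(1-δ)
Solving: δ ≥ (T-R)/(T-P) = (9-8)/(9-3) = 0.1667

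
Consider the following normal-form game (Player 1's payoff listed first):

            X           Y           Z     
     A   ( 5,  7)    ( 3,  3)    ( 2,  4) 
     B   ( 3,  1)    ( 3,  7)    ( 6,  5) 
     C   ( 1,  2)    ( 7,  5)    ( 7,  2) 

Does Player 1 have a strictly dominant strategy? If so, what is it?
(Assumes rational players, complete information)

No strictly dominant strategy exists for Player 1

Work:
A strategy strictly dominates another if it gives a strictly higher payoff against every opponent action. Compare each pair of P1's strategies column-by-column:
  A vs B: [5 vs 3, 3 vs 3, 2 vs 6] → A does not strictly dominate B (column Y: 3 ≤ 3)
  A vs C: [5 vs 1, 3 vs 7, 2 vs 7] → A does not strictly dominate C (column Y: 3 ≤ 7)
  B vs A: [3 vs 5, 3 vs 3, 6 vs 2] → B does not strictly dominate A (column X: 3 ≤ 5)
  B vs C: [3 vs 1, 3 vs 7, 6 vs 7] → B does not strictly dominate C (column Y: 3 ≤ 7)
  C vs A: [1 vs 5, 7 vs 3, 7 vs 2] → C does not strictly dominate A (column X: 1 ≤ 5)
  C vs B: [1 vs 3, 7 vs 3, 7 vs 6] → C does not strictly dominate B (column X: 1 ≤ 3)
No single strategy strictly dominates all others → no strictly dominant strategy.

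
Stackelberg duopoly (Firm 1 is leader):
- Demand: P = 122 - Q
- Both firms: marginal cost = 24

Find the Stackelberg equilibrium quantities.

q₁* (leader) = 49.0, q₂* (follower) = 24.5

Work:
Follower's reaction: q₂ = (a - c - q₁)/2
Leader substitutes: π₁ = q₁·(a - q₁ - (a-c-q₁)/2 - c)
FOC: q₁* = (122 - 24)/2 = 49.00
Then: q₂* = (122 - 24 - 49.0)/2 = 24.50
Leader has first-mover advantage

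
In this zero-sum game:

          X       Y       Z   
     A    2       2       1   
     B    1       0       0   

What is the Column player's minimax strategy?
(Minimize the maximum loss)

Column should play Z, value = 1

Work:
Column player minimizes Row's maximum payoff:
Column X: max payoff to Row = 2
Column Y: max payoff to Row = 2
Column Z: max payoff to Row = 1
Minimum is 1, achieved by column Z.
Minimax strategy: Z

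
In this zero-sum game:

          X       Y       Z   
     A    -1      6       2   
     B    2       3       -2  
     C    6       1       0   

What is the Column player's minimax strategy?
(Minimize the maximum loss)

Column should play Z, value = 2

Work:
Column player minimizes Row's maximum payoff:
Column X: max payoff to Row = 6
Column Y: max payoff to Row = 6
Column Z: max payoff to Row = 2
Minimum is 2, achieved by column Z.
Minimax strategy: Z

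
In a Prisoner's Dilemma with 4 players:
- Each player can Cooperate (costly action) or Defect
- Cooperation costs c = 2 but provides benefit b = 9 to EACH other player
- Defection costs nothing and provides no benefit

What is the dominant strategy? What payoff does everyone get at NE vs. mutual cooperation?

Dominant: Defect; NE payoff = 0; Coop payoff = 25

Work:
Defect dominates (saves cost c = 2, benefit to others is external)
NE: All defect → everyone gets 0
If all cooperate: each receives (3)×9 - 2 = 25
Social dilemma: 25 > 0 but NE gives 0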